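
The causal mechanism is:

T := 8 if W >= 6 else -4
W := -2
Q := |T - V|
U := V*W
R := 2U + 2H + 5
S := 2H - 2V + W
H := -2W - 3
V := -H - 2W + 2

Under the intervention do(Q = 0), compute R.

-13

Intervening sets Q = 0 and removes its equation (Q := |T - V|).
Since R is not a descendant of the intervened variable, it is unaffected.
H = -2W - 3  [with W=-2]  = 1
V = -H - 2W + 2  [with H=1, W=-2]  = 5
U = V*W  [with V=5, W=-2]  = -10
R = 2U + 2H + 5  [with U=-10, H=1]  = -13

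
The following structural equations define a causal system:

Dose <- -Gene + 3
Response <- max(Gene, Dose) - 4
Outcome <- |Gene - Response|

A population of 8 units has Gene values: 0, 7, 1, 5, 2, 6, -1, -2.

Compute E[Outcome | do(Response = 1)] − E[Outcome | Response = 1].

The intervention sets Response=1 in all 8 units regardless of Gene. Recomputing Outcome per unit gives 1, 6, 0, 4, 1, 5, 2, 3; average 2.75.
E[Outcome|Response=1] averages over only the 2 units with Response=1 (Gene = 5, -2): Outcome = 4, 3, mean 3.5.
Difference = 2.75 − 3.5 = -0.75.

-0.75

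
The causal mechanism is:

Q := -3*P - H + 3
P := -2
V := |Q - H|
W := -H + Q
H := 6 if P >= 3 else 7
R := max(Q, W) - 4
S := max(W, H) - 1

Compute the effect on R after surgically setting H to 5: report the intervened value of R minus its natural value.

2

do(H=5) replaces the equation H := 6 if P >= 3 else 7 with the constant H = 5.
Q = -3*P - H + 3  [with P=-2, H=5]  = 4
W = -H + Q  [with H=5, Q=4]  = -1
R = max(Q, W) - 4  [with Q=4, W=-1]  = 0
Without intervention: H = 6 if P >= 3 else 7  [with P=-2]  = 7; Q = -3*P - H + 3  [with P=-2, H=7]  = 2; W = -H + Q  [with H=7, Q=2]  = -5; R = max(Q, W) - 4  [with Q=2, W=-5]  = -2.
Change = 0 − (-2) = 2.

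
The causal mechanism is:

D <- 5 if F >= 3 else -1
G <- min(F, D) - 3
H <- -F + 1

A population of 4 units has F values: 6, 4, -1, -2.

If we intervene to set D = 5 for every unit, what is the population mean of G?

-1.5

Every unit gets D=5 under the intervention. G values become 2, 1, -4, -5; E[G|do(D=5)] = -1.5.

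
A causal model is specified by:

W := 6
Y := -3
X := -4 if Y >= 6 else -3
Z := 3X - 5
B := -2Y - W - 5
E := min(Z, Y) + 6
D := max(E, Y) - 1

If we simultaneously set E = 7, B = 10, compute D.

Setting E = 7, B = 10 by intervention discards those variables' equations.
D = max(E, Y) - 1  [with E=7, Y=-3]  = 6

6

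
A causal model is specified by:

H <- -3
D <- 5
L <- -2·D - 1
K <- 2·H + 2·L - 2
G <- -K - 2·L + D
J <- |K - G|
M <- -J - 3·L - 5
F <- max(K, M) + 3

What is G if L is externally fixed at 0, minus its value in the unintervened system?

-44

do(L=0) replaces the equation L <- -2·D - 1 with the constant L = 0.
K = 2·H + 2·L - 2  [with H=-3, L=0]  = -8
G = -K - 2·L + D  [with K=-8, L=0, D=5]  = 13
Without intervention: L = -2·D - 1  [with D=5]  = -11; K = 2·H + 2·L - 2  [with H=-3, L=-11]  = -30; G = -K - 2·L + D  [with K=-30, L=-11, D=5]  = 57.
Change = 13 − 57 = -44.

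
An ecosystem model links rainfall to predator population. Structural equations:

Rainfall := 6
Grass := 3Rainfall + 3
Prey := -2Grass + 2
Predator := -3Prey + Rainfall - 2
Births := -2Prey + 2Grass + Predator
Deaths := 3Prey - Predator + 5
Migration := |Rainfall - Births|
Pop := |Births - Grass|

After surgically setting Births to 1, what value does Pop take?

do(Births=1) replaces the equation Births := -2Prey + 2Grass + Predator with the constant Births = 1.
Grass = 3Rainfall + 3  [with Rainfall=6]  = 21
Pop = |Births - Grass|  [with Births=1, Grass=21]  = 20

20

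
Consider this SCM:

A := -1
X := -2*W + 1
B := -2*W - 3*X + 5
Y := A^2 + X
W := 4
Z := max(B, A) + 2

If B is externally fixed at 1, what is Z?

The intervention breaks the incoming arrows to B: B := -2*W - 3*X + 5 no longer applies, and B = 1.
Z = max(B, A) + 2  [with B=1, A=-1]  = 3

3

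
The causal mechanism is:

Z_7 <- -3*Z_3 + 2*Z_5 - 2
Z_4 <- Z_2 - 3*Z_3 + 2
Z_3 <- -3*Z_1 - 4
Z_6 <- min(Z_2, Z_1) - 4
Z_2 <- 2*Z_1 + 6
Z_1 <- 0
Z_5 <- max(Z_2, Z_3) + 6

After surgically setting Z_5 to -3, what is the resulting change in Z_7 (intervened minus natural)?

Under do(Z_5=-3), the mechanism Z_5 <- max(Z_2, Z_3) + 6 is discarded; Z_5 is fixed at -3.
Z_3 = -3*Z_1 - 4  [with Z_1=0]  = -4
Z_7 = -3*Z_3 + 2*Z_5 - 2  [with Z_3=-4, Z_5=-3]  = 4
Without intervention: Z_2 = 2*Z_1 + 6  [with Z_1=0]  = 6; Z_3 = -3*Z_1 - 4  [with Z_1=0]  = -4; Z_5 = max(Z_2, Z_3) + 6  [with Z_2=6, Z_3=-4]  = 12; Z_7 = -3*Z_3 + 2*Z_5 - 2  [with Z_3=-4, Z_5=12]  = 34.
Change = 4 − 34 = -30.

-30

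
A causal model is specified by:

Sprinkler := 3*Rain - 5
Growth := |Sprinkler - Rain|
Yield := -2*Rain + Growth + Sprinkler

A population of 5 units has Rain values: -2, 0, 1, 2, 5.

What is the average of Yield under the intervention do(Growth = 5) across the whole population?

do(Growth=5) breaks Growth's dependence on Rain. With Growth=5 fixed, Yield across the units is -2, 0, 1, 2, 5, mean 1.2.

1.2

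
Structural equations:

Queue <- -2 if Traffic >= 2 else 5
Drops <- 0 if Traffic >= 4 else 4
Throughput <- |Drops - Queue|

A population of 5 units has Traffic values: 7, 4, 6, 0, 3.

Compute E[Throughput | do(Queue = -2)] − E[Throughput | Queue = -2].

0.6

Every unit gets Queue=-2 under the intervention. Throughput values become 2, 2, 2, 6, 6; E[Throughput|do(Queue=-2)] = 3.6.
Conditioning on Queue=-2 selects the 4 unit(s) with Traffic ∈ {7, 4, 6, 3}. Their Throughput values: 2, 2, 2, 6. Mean = 3.
Difference = 3.6 − 3 = 0.6.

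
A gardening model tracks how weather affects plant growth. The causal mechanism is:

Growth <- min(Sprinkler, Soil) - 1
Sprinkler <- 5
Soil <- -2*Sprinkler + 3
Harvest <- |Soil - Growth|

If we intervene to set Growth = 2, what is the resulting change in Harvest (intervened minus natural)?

The intervention breaks the incoming arrows to Growth: Growth <- min(Sprinkler, Soil) - 1 no longer applies, and Growth = 2.
Soil = -2*Sprinkler + 3  [with Sprinkler=5]  = -7
Harvest = |Soil - Growth|  [with Soil=-7, Growth=2]  = 9
Without intervention: Soil = -2*Sprinkler + 3  [with Sprinkler=5]  = -7; Growth = min(Sprinkler, Soil) - 1  [with Sprinkler=5, Soil=-7]  = -8; Harvest = |Soil - Growth|  [with Soil=-7, Growth=-8]  = 1.
Change = 9 − 1 = 8.

8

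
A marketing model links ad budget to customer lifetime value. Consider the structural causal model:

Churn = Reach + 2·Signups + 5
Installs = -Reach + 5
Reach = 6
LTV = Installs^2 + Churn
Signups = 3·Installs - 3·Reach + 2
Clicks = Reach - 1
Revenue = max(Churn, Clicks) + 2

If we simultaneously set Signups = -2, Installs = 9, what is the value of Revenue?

9

The joint intervention fixes Signups = -2, Installs = 9, removing each variable's own equation.
Clicks = Reach - 1  [with Reach=6]  = 5
Churn = Reach + 2·Signups + 5  [with Reach=6, Signups=-2]  = 7
Revenue = max(Churn, Clicks) + 2  [with Churn=7, Clicks=5]  = 9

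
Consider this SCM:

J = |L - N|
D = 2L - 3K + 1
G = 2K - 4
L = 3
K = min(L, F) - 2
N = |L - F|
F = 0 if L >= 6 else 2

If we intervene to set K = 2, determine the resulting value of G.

0

The intervention breaks the incoming arrows to K: K = min(L, F) - 2 no longer applies, and K = 2.
G = 2K - 4  [with K=2]  = 0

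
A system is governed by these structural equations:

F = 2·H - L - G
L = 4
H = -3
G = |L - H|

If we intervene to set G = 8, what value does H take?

-3

Under do(G=8), the mechanism G = |L - H| is discarded; G is fixed at 8.
Since H is not a descendant of the intervened variable, it is unaffected.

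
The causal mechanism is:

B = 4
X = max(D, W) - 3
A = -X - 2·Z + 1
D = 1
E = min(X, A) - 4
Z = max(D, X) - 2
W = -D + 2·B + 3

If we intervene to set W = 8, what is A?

-10

The intervention breaks the incoming arrows to W: W = -D + 2·B + 3 no longer applies, and W = 8.
X = max(D, W) - 3  [with D=1, W=8]  = 5
Z = max(D, X) - 2  [with D=1, X=5]  = 3
A = -X - 2·Z + 1  [with X=5, Z=3]  = -10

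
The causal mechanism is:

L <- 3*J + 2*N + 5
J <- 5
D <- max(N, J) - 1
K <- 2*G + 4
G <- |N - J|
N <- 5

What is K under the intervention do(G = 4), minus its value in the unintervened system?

The intervention breaks the incoming arrows to G: G <- |N - J| no longer applies, and G = 4.
K = 2*G + 4  [with G=4]  = 12
Without intervention: G = |N - J|  [with N=5, J=5]  = 0; K = 2*G + 4  [with G=0]  = 4.
Change = 12 − 4 = 8.

8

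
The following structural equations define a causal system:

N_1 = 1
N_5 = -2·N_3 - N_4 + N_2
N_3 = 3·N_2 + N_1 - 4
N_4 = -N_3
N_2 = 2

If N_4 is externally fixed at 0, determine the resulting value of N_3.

Under do(N_4=0), the mechanism N_4 = -N_3 is discarded; N_4 is fixed at 0.
Since N_3 is not a descendant of the intervened variable, it is unaffected.
N_3 = 3·N_2 + N_1 - 4  [with N_2=2, N_1=1]  = 3

3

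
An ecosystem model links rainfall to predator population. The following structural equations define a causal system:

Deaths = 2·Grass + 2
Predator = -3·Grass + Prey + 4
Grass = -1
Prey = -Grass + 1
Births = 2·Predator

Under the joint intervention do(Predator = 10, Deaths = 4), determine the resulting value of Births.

20

The joint intervention fixes Predator = 10, Deaths = 4, removing each variable's own equation.
Births = 2·Predator  [with Predator=10]  = 20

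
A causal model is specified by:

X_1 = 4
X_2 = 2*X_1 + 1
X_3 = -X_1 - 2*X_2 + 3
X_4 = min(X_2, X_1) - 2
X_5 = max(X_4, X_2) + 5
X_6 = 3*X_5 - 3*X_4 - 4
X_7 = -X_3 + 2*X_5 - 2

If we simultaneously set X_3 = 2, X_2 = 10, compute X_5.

15

Setting X_3 = 2, X_2 = 10 by intervention discards those variables' equations.
X_4 = min(X_2, X_1) - 2  [with X_2=10, X_1=4]  = 2
X_5 = max(X_4, X_2) + 5  [with X_4=2, X_2=10]  = 15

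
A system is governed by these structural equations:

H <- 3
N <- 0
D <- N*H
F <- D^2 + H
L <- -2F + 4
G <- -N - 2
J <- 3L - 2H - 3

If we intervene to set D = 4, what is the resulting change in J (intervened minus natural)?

-96

The intervention breaks the incoming arrows to D: D <- N*H no longer applies, and D = 4.
F = D^2 + H  [with D=4, H=3]  = 19
L = -2F + 4  [with F=19]  = -34
J = 3L - 2H - 3  [with L=-34, H=3]  = -111
Without intervention: D = N*H  [with N=0, H=3]  = 0; F = D^2 + H  [with D=0, H=3]  = 3; L = -2F + 4  [with F=3]  = -2; J = 3L - 2H - 3  [with L=-2, H=3]  = -15.
Change = -111 − (-15) = -96.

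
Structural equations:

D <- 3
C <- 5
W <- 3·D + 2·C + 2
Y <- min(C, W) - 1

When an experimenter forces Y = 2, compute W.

21

Under do(Y=2), the mechanism Y <- min(C, W) - 1 is discarded; Y is fixed at 2.
Since W is not a descendant of the intervened variable, it is unaffected.
W = 3·D + 2·C + 2  [with D=3, C=5]  = 21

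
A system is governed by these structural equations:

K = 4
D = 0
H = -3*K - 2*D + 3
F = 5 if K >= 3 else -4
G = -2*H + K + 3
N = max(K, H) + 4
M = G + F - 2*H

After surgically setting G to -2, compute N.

The intervention breaks the incoming arrows to G: G = -2*H + K + 3 no longer applies, and G = -2.
Since N is not a descendant of the intervened variable, it is unaffected.
H = -3*K - 2*D + 3  [with K=4, D=0]  = -9
N = max(K, H) + 4  [with K=4, H=-9]  = 8

8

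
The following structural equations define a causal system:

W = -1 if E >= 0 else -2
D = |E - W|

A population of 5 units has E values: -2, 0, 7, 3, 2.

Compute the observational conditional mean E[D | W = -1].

Conditioning on W=-1 selects the 4 unit(s) with E ∈ {0, 7, 3, 2}. Their D values: 1, 8, 4, 3. Mean = 4.

4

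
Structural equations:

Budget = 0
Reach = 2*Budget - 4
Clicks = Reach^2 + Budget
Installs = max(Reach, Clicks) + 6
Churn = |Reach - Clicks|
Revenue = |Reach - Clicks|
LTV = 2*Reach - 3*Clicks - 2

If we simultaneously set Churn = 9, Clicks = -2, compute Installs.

Under do(Churn = 9, Clicks = -2), each intervened variable's structural equation is replaced by its fixed value.
Reach = 2*Budget - 4  [with Budget=0]  = -4
Installs = max(Reach, Clicks) + 6  [with Reach=-4, Clicks=-2]  = 4

4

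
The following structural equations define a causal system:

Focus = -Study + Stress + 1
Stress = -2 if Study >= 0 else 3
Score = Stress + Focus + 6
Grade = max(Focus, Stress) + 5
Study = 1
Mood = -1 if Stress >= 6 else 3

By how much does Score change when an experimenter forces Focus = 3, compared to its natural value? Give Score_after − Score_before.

5

The intervention breaks the incoming arrows to Focus: Focus = -Study + Stress + 1 no longer applies, and Focus = 3.
Stress = -2 if Study >= 0 else 3  [with Study=1]  = -2
Score = Stress + Focus + 6  [with Stress=-2, Focus=3]  = 7
Without intervention: Stress = -2 if Study >= 0 else 3  [with Study=1]  = -2; Focus = -Study + Stress + 1  [with Study=1, Stress=-2]  = -2; Score = Stress + Focus + 6  [with Stress=-2, Focus=-2]  = 2.
Change = 7 − 2 = 5.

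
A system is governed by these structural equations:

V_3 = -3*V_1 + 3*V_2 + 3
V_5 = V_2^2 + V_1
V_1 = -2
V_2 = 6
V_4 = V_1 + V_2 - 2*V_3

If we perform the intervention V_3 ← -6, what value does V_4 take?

16

The intervention breaks the incoming arrows to V_3: V_3 = -3*V_1 + 3*V_2 + 3 no longer applies, and V_3 = -6.
V_4 = V_1 + V_2 - 2*V_3  [with V_1=-2, V_2=6, V_3=-6]  = 16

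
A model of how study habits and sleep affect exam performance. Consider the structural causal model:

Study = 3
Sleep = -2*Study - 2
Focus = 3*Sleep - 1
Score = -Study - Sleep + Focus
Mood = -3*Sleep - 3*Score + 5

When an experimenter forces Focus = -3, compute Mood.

23

do(Focus=-3) replaces the equation Focus = 3*Sleep - 1 with the constant Focus = -3.
Sleep = -2*Study - 2  [with Study=3]  = -8
Score = -Study - Sleep + Focus  [with Study=3, Sleep=-8, Focus=-3]  = 2
Mood = -3*Sleep - 3*Score + 5  [with Sleep=-8, Score=2]  = 23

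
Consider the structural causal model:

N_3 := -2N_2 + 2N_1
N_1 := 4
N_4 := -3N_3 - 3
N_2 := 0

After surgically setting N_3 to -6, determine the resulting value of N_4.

The intervention breaks the incoming arrows to N_3: N_3 := -2N_2 + 2N_1 no longer applies, and N_3 = -6.
N_4 = -3N_3 - 3  [with N_3=-6]  = 15

15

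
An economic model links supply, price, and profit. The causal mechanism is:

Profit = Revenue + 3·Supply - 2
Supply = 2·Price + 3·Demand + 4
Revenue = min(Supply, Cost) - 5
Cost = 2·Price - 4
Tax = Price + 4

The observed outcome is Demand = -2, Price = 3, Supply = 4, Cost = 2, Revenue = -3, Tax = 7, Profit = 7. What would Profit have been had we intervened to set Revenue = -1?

9

Under do(Revenue=-1), the mechanism Revenue = min(Supply, Cost) - 5 is discarded; Revenue is fixed at -1.
Supply = 2·Price + 3·Demand + 4  [with Price=3, Demand=-2]  = 4
Profit = Revenue + 3·Supply - 2  [with Revenue=-1, Supply=4]  = 9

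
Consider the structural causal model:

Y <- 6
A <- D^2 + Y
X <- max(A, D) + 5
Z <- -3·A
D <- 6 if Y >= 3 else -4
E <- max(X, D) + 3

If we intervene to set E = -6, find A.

do(E=-6) replaces the equation E <- max(X, D) + 3 with the constant E = -6.
A is not downstream of the intervention, so its value is determined by the original equations.
D = 6 if Y >= 3 else -4  [with Y=6]  = 6
A = D^2 + Y  [with D=6, Y=6]  = 42

42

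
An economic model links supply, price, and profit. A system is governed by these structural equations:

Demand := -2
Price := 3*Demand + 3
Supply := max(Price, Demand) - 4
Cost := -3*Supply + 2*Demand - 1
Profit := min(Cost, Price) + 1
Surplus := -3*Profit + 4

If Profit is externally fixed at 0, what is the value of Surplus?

4

The intervention breaks the incoming arrows to Profit: Profit := min(Cost, Price) + 1 no longer applies, and Profit = 0.
Surplus = -3*Profit + 4  [with Profit=0]  = 4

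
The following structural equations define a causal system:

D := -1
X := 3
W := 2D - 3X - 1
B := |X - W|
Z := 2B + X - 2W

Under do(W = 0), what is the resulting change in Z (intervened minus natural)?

do(W=0) replaces the equation W := 2D - 3X - 1 with the constant W = 0.
B = |X - W|  [with X=3, W=0]  = 3
Z = 2B + X - 2W  [with B=3, X=3, W=0]  = 9
Without intervention: W = 2D - 3X - 1  [with D=-1, X=3]  = -12; B = |X - W|  [with X=3, W=-12]  = 15; Z = 2B + X - 2W  [with B=15, X=3, W=-12]  = 57.
Change = 9 − 57 = -48.

-48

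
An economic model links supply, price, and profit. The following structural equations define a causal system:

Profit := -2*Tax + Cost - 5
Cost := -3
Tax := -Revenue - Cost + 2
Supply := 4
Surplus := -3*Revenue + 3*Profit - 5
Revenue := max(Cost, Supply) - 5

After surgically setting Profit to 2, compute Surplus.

The intervention breaks the incoming arrows to Profit: Profit := -2*Tax + Cost - 5 no longer applies, and Profit = 2.
Revenue = max(Cost, Supply) - 5  [with Cost=-3, Supply=4]  = -1
Surplus = -3*Revenue + 3*Profit - 5  [with Revenue=-1, Profit=2]  = 4

4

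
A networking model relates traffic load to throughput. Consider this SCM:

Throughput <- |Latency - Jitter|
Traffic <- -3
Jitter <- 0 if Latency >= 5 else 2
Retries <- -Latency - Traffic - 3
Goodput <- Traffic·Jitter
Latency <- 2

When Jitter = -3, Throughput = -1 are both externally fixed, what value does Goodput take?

The joint intervention fixes Jitter = -3, Throughput = -1, removing each variable's own equation.
Goodput = Traffic·Jitter  [with Traffic=-3, Jitter=-3]  = 9

9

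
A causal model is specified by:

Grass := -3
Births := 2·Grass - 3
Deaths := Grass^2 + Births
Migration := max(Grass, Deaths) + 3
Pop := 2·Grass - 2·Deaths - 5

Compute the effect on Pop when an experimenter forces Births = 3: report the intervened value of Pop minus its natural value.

-24

do(Births=3) replaces the equation Births := 2·Grass - 3 with the constant Births = 3.
Deaths = Grass^2 + Births  [with Grass=-3, Births=3]  = 12
Pop = 2·Grass - 2·Deaths - 5  [with Grass=-3, Deaths=12]  = -35
Without intervention: Births = 2·Grass - 3  [with Grass=-3]  = -9; Deaths = Grass^2 + Births  [with Grass=-3, Births=-9]  = 0; Pop = 2·Grass - 2·Deaths - 5  [with Grass=-3, Deaths=0]  = -11.
Change = -35 − (-11) = -24.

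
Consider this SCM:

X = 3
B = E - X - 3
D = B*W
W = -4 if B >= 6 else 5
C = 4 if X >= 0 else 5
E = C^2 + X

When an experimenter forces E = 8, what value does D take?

10

The intervention breaks the incoming arrows to E: E = C^2 + X no longer applies, and E = 8.
B = E - X - 3  [with E=8, X=3]  = 2
W = -4 if B >= 6 else 5  [with B=2]  = 5
D = B*W  [with B=2, W=5]  = 10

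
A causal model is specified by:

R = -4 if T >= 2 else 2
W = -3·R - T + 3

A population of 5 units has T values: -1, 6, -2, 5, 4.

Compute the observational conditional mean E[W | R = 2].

Observing R=2 restricts to units where R's equation naturally yields 2: T ∈ {-1, -2}. In that subpopulation W = -2, -1, mean -1.5.

-1.5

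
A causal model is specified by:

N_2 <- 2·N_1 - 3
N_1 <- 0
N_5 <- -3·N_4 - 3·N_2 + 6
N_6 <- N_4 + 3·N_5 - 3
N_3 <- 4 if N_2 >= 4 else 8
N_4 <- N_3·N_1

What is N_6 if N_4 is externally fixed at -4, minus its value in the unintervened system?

Under do(N_4=-4), the mechanism N_4 <- N_3·N_1 is discarded; N_4 is fixed at -4.
N_2 = 2·N_1 - 3  [with N_1=0]  = -3
N_5 = -3·N_4 - 3·N_2 + 6  [with N_4=-4, N_2=-3]  = 27
N_6 = N_4 + 3·N_5 - 3  [with N_4=-4, N_5=27]  = 74
Without intervention: N_2 = 2·N_1 - 3  [with N_1=0]  = -3; N_3 = 4 if N_2 >= 4 else 8  [with N_2=-3]  = 8; N_4 = N_3·N_1  [with N_3=8, N_1=0]  = 0; N_5 = -3·N_4 - 3·N_2 + 6  [with N_4=0, N_2=-3]  = 15; N_6 = N_4 + 3·N_5 - 3  [with N_4=0, N_5=15]  = 42.
Change = 74 − 42 = 32.

32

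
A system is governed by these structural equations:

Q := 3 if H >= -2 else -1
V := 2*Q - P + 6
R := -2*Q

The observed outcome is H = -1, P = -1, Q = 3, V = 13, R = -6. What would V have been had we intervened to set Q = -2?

The intervention breaks the incoming arrows to Q: Q := 3 if H >= -2 else -1 no longer applies, and Q = -2.
V = 2*Q - P + 6  [with Q=-2, P=-1]  = 3

3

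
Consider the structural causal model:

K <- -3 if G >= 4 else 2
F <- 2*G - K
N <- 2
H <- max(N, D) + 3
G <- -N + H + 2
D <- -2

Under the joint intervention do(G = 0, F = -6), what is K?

Setting G = 0, F = -6 by intervention discards those variables' equations.
K = -3 if G >= 4 else 2  [with G=0]  = 2

2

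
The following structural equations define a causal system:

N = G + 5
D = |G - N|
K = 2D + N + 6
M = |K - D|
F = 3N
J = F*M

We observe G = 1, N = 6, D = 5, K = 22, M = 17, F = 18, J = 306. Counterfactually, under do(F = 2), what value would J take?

Intervening sets F = 2 and removes its equation (F = 3N).
N = G + 5  [with G=1]  = 6
D = |G - N|  [with G=1, N=6]  = 5
K = 2D + N + 6  [with D=5, N=6]  = 22
M = |K - D|  [with K=22, D=5]  = 17
J = F*M  [with F=2, M=17]  = 34

34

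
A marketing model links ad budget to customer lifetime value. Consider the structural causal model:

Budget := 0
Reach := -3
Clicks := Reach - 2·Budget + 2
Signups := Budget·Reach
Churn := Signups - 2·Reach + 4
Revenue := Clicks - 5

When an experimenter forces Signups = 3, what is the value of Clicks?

-1

Under do(Signups=3), the mechanism Signups := Budget·Reach is discarded; Signups is fixed at 3.
Since Clicks is not a descendant of the intervened variable, it is unaffected.
Clicks = Reach - 2·Budget + 2  [with Reach=-3, Budget=0]  = -1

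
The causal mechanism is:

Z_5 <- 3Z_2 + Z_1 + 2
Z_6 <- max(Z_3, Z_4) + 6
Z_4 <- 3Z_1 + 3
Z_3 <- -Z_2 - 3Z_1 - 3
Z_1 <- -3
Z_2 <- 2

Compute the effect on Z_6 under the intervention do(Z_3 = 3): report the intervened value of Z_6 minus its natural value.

The intervention breaks the incoming arrows to Z_3: Z_3 <- -Z_2 - 3Z_1 - 3 no longer applies, and Z_3 = 3.
Z_4 = 3Z_1 + 3  [with Z_1=-3]  = -6
Z_6 = max(Z_3, Z_4) + 6  [with Z_3=3, Z_4=-6]  = 9
Without intervention: Z_3 = -Z_2 - 3Z_1 - 3  [with Z_2=2, Z_1=-3]  = 4; Z_4 = 3Z_1 + 3  [with Z_1=-3]  = -6; Z_6 = max(Z_3, Z_4) + 6  [with Z_3=4, Z_4=-6]  = 10.
Change = 9 − 10 = -1.

-1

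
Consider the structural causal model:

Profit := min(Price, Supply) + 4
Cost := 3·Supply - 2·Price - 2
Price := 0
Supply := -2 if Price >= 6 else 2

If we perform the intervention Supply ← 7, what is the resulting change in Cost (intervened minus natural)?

15

The intervention breaks the incoming arrows to Supply: Supply := -2 if Price >= 6 else 2 no longer applies, and Supply = 7.
Cost = 3·Supply - 2·Price - 2  [with Supply=7, Price=0]  = 19
Without intervention: Supply = -2 if Price >= 6 else 2  [with Price=0]  = 2; Cost = 3·Supply - 2·Price - 2  [with Supply=2, Price=0]  = 4.
Change = 19 − 4 = 15.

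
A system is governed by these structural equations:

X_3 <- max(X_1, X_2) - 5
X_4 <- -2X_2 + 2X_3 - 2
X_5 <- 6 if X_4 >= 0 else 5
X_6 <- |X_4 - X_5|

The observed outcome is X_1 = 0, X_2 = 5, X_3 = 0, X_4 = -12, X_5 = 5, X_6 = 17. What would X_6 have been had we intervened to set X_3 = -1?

19

The intervention breaks the incoming arrows to X_3: X_3 <- max(X_1, X_2) - 5 no longer applies, and X_3 = -1.
X_4 = -2X_2 + 2X_3 - 2  [with X_2=5, X_3=-1]  = -14
X_5 = 6 if X_4 >= 0 else 5  [with X_4=-14]  = 5
X_6 = |X_4 - X_5|  [with X_4=-14, X_5=5]  = 19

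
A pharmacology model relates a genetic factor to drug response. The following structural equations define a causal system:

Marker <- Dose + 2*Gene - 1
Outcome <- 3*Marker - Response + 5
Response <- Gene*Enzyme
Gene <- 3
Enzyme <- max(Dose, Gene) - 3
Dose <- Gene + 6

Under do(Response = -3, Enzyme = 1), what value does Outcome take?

50

The joint intervention fixes Response = -3, Enzyme = 1, removing each variable's own equation.
Dose = Gene + 6  [with Gene=3]  = 9
Marker = Dose + 2*Gene - 1  [with Dose=9, Gene=3]  = 14
Outcome = 3*Marker - Response + 5  [with Marker=14, Response=-3]  = 50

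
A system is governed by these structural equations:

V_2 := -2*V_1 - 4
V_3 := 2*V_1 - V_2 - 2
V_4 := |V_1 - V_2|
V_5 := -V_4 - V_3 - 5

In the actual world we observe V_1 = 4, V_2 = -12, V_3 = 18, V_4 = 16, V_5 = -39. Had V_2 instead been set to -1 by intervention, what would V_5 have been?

-17

do(V_2=-1) replaces the equation V_2 := -2*V_1 - 4 with the constant V_2 = -1.
V_3 = 2*V_1 - V_2 - 2  [with V_1=4, V_2=-1]  = 7
V_4 = |V_1 - V_2|  [with V_1=4, V_2=-1]  = 5
V_5 = -V_4 - V_3 - 5  [with V_4=5, V_3=7]  = -17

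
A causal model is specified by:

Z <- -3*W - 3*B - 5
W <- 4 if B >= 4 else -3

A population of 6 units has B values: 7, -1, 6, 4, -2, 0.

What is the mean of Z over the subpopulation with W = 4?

-34

Conditioning on W=4 selects the 3 unit(s) with B ∈ {7, 6, 4}. Their Z values: -38, -35, -29. Mean = -34.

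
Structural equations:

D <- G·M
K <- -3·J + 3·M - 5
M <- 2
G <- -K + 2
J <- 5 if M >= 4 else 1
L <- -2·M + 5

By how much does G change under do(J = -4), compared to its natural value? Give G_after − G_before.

Under do(J=-4), the mechanism J <- 5 if M >= 4 else 1 is discarded; J is fixed at -4.
K = -3·J + 3·M - 5  [with J=-4, M=2]  = 13
G = -K + 2  [with K=13]  = -11
Without intervention: J = 5 if M >= 4 else 1  [with M=2]  = 1; K = -3·J + 3·M - 5  [with J=1, M=2]  = -2; G = -K + 2  [with K=-2]  = 4.
Change = -11 − 4 = -15.

-15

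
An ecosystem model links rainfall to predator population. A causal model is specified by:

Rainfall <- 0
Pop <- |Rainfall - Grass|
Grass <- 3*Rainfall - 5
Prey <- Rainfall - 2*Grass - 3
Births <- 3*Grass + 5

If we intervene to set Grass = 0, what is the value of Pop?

0

do(Grass=0) replaces the equation Grass <- 3*Rainfall - 5 with the constant Grass = 0.
Pop = |Rainfall - Grass|  [with Rainfall=0, Grass=0]  = 0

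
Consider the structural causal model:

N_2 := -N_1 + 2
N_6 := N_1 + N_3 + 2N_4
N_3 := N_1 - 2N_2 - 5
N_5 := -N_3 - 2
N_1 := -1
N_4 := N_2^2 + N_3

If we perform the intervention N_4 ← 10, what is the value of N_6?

7

Under do(N_4=10), the mechanism N_4 := N_2^2 + N_3 is discarded; N_4 is fixed at 10.
N_2 = -N_1 + 2  [with N_1=-1]  = 3
N_3 = N_1 - 2N_2 - 5  [with N_1=-1, N_2=3]  = -12
N_6 = N_1 + N_3 + 2N_4  [with N_1=-1, N_3=-12, N_4=10]  = 7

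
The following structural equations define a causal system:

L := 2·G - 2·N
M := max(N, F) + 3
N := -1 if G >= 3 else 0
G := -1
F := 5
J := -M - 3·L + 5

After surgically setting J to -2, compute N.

do(J=-2) replaces the equation J := -M - 3·L + 5 with the constant J = -2.
N is not downstream of the intervention, so its value is determined by the original equations.
N = -1 if G >= 3 else 0  [with G=-1]  = 0

0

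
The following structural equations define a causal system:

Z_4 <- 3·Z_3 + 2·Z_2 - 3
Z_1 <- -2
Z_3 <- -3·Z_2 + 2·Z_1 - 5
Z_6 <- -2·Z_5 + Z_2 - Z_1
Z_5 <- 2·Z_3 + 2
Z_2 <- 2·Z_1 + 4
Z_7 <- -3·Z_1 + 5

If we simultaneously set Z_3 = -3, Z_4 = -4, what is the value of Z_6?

10

Setting Z_3 = -3, Z_4 = -4 by intervention discards those variables' equations.
Z_2 = 2·Z_1 + 4  [with Z_1=-2]  = 0
Z_5 = 2·Z_3 + 2  [with Z_3=-3]  = -4
Z_6 = -2·Z_5 + Z_2 - Z_1  [with Z_5=-4, Z_2=0, Z_1=-2]  = 10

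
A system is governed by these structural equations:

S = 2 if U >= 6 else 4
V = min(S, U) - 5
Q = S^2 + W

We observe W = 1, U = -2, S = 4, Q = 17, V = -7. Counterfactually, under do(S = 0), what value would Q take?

The intervention breaks the incoming arrows to S: S = 2 if U >= 6 else 4 no longer applies, and S = 0.
Q = S^2 + W  [with S=0, W=1]  = 1

1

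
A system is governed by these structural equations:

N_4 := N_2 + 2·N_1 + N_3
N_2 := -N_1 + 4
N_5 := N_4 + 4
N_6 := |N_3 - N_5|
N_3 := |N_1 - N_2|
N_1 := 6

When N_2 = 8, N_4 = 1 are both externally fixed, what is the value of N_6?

3

The joint intervention fixes N_2 = 8, N_4 = 1, removing each variable's own equation.
N_3 = |N_1 - N_2|  [with N_1=6, N_2=8]  = 2
N_5 = N_4 + 4  [with N_4=1]  = 5
N_6 = |N_3 - N_5|  [with N_3=2, N_5=5]  = 3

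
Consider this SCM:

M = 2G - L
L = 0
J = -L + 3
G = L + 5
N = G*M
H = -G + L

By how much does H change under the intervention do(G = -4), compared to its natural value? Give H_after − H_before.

do(G=-4) replaces the equation G = L + 5 with the constant G = -4.
H = -G + L  [with G=-4, L=0]  = 4
Without intervention: G = L + 5  [with L=0]  = 5; H = -G + L  [with G=5, L=0]  = -5.
Change = 4 − (-5) = 9.

9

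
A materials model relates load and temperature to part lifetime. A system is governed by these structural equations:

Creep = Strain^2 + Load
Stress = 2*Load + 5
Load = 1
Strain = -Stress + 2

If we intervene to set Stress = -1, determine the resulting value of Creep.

Under do(Stress=-1), the mechanism Stress = 2*Load + 5 is discarded; Stress is fixed at -1.
Strain = -Stress + 2  [with Stress=-1]  = 3
Creep = Strain^2 + Load  [with Strain=3, Load=1]  = 10

10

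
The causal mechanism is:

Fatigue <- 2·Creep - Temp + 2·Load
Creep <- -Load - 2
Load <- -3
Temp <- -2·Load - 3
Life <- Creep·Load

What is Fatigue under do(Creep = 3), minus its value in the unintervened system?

The intervention breaks the incoming arrows to Creep: Creep <- -Load - 2 no longer applies, and Creep = 3.
Temp = -2·Load - 3  [with Load=-3]  = 3
Fatigue = 2·Creep - Temp + 2·Load  [with Creep=3, Temp=3, Load=-3]  = -3
Without intervention: Temp = -2·Load - 3  [with Load=-3]  = 3; Creep = -Load - 2  [with Load=-3]  = 1; Fatigue = 2·Creep - Temp + 2·Load  [with Creep=1, Temp=3, Load=-3]  = -7.
Change = -3 − (-7) = 4.

4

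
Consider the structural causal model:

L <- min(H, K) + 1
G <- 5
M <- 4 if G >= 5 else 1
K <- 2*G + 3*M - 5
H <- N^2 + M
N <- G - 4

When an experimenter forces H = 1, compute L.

2

The intervention breaks the incoming arrows to H: H <- N^2 + M no longer applies, and H = 1.
M = 4 if G >= 5 else 1  [with G=5]  = 4
K = 2*G + 3*M - 5  [with G=5, M=4]  = 17
L = min(H, K) + 1  [with H=1, K=17]  = 2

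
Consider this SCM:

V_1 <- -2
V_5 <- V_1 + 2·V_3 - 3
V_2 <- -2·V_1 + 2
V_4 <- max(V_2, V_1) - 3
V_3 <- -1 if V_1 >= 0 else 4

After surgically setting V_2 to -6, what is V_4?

Under do(V_2=-6), the mechanism V_2 <- -2·V_1 + 2 is discarded; V_2 is fixed at -6.
V_4 = max(V_2, V_1) - 3  [with V_2=-6, V_1=-2]  = -5

-5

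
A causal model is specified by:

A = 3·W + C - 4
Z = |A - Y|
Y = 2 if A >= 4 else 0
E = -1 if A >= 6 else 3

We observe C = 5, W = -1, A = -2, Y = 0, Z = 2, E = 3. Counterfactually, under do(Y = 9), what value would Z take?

11

Intervening sets Y = 9 and removes its equation (Y = 2 if A >= 4 else 0).
A = 3·W + C - 4  [with W=-1, C=5]  = -2
Z = |A - Y|  [with A=-2, Y=9]  = 11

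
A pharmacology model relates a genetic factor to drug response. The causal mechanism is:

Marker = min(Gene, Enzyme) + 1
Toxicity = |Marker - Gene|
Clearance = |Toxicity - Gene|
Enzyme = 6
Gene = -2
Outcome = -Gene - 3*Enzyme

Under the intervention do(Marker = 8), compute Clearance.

do(Marker=8) replaces the equation Marker = min(Gene, Enzyme) + 1 with the constant Marker = 8.
Toxicity = |Marker - Gene|  [with Marker=8, Gene=-2]  = 10
Clearance = |Toxicity - Gene|  [with Toxicity=10, Gene=-2]  = 12

12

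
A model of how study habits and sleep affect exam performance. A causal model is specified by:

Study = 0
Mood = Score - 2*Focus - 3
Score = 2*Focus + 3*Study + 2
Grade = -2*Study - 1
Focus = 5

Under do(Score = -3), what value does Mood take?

The intervention breaks the incoming arrows to Score: Score = 2*Focus + 3*Study + 2 no longer applies, and Score = -3.
Mood = Score - 2*Focus - 3  [with Score=-3, Focus=5]  = -16

-16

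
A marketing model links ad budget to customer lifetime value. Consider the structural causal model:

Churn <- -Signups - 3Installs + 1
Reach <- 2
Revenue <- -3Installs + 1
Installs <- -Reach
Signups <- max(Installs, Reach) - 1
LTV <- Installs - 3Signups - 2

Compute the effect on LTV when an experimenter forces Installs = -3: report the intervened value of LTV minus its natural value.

-1

Under do(Installs=-3), the mechanism Installs <- -Reach is discarded; Installs is fixed at -3.
Signups = max(Installs, Reach) - 1  [with Installs=-3, Reach=2]  = 1
LTV = Installs - 3Signups - 2  [with Installs=-3, Signups=1]  = -8
Without intervention: Installs = -Reach  [with Reach=2]  = -2; Signups = max(Installs, Reach) - 1  [with Installs=-2, Reach=2]  = 1; LTV = Installs - 3Signups - 2  [with Installs=-2, Signups=1]  = -7.
Change = -8 − (-7) = -1.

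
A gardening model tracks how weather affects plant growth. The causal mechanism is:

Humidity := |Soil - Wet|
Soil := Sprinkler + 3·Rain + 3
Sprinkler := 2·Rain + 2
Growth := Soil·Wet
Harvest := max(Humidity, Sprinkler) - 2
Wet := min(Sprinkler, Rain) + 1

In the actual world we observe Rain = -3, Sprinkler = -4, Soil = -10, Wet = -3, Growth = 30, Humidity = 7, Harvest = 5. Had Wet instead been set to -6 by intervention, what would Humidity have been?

Under do(Wet=-6), the mechanism Wet := min(Sprinkler, Rain) + 1 is discarded; Wet is fixed at -6.
Sprinkler = 2·Rain + 2  [with Rain=-3]  = -4
Soil = Sprinkler + 3·Rain + 3  [with Sprinkler=-4, Rain=-3]  = -10
Humidity = |Soil - Wet|  [with Soil=-10, Wet=-6]  = 4

4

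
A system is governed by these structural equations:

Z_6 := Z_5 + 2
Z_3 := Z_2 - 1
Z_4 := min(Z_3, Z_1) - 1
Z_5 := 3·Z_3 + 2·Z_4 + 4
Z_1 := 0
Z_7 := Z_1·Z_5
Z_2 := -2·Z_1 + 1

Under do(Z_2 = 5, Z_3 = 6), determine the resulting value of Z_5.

Under do(Z_2 = 5, Z_3 = 6), each intervened variable's structural equation is replaced by its fixed value.
Z_4 = min(Z_3, Z_1) - 1  [with Z_3=6, Z_1=0]  = -1
Z_5 = 3·Z_3 + 2·Z_4 + 4  [with Z_3=6, Z_4=-1]  = 20

20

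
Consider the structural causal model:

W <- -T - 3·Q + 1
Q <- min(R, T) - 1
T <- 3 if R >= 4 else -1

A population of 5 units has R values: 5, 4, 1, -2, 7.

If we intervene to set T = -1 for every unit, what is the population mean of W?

8.6

Every unit gets T=-1 under the intervention. W values become 8, 8, 8, 11, 8; E[W|do(T=-1)] = 8.6.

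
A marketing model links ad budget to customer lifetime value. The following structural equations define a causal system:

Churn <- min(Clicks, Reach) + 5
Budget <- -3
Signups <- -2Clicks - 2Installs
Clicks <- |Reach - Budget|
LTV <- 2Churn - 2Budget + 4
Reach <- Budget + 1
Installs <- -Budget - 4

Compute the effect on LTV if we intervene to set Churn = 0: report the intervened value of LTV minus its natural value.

Intervening sets Churn = 0 and removes its equation (Churn <- min(Clicks, Reach) + 5).
LTV = 2Churn - 2Budget + 4  [with Churn=0, Budget=-3]  = 10
Without intervention: Reach = Budget + 1  [with Budget=-3]  = -2; Clicks = |Reach - Budget|  [with Reach=-2, Budget=-3]  = 1; Churn = min(Clicks, Reach) + 5  [with Clicks=1, Reach=-2]  = 3; LTV = 2Churn - 2Budget + 4  [with Churn=3, Budget=-3]  = 16.
Change = 10 − 16 = -6.

-6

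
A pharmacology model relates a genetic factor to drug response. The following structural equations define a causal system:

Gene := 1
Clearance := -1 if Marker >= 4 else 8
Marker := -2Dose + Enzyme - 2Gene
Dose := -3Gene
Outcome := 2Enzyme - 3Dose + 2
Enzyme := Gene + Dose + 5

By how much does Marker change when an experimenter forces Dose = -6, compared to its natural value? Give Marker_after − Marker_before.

3

Under do(Dose=-6), the mechanism Dose := -3Gene is discarded; Dose is fixed at -6.
Enzyme = Gene + Dose + 5  [with Gene=1, Dose=-6]  = 0
Marker = -2Dose + Enzyme - 2Gene  [with Dose=-6, Enzyme=0, Gene=1]  = 10
Without intervention: Dose = -3Gene  [with Gene=1]  = -3; Enzyme = Gene + Dose + 5  [with Gene=1, Dose=-3]  = 3; Marker = -2Dose + Enzyme - 2Gene  [with Dose=-3, Enzyme=3, Gene=1]  = 7.
Change = 10 − 7 = 3.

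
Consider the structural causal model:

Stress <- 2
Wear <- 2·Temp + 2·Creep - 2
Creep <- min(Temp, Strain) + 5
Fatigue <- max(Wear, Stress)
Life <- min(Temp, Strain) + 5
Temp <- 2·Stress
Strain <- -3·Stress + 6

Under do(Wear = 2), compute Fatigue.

2

The intervention breaks the incoming arrows to Wear: Wear <- 2·Temp + 2·Creep - 2 no longer applies, and Wear = 2.
Fatigue = max(Wear, Stress)  [with Wear=2, Stress=2]  = 2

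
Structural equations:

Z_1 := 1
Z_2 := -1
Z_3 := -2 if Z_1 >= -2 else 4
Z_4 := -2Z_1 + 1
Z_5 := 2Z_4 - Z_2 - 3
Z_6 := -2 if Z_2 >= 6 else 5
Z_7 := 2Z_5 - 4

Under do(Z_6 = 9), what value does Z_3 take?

do(Z_6=9) replaces the equation Z_6 := -2 if Z_2 >= 6 else 5 with the constant Z_6 = 9.
Z_3 is not downstream of the intervention, so its value is determined by the original equations.
Z_3 = -2 if Z_1 >= -2 else 4  [with Z_1=1]  = -2

-2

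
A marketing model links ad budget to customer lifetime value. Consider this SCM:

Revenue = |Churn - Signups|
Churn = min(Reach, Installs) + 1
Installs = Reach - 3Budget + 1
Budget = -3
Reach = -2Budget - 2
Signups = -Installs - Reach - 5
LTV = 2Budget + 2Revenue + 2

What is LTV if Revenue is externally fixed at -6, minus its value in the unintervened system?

-68

Intervening sets Revenue = -6 and removes its equation (Revenue = |Churn - Signups|).
LTV = 2Budget + 2Revenue + 2  [with Budget=-3, Revenue=-6]  = -16
Without intervention: Reach = -2Budget - 2  [with Budget=-3]  = 4; Installs = Reach - 3Budget + 1  [with Reach=4, Budget=-3]  = 14; Signups = -Installs - Reach - 5  [with Installs=14, Reach=4]  = -23; Churn = min(Reach, Installs) + 1  [with Reach=4, Installs=14]  = 5; Revenue = |Churn - Signups|  [with Churn=5, Signups=-23]  = 28; LTV = 2Budget + 2Revenue + 2  [with Budget=-3, Revenue=28]  = 52.
Change = -16 − 52 = -68.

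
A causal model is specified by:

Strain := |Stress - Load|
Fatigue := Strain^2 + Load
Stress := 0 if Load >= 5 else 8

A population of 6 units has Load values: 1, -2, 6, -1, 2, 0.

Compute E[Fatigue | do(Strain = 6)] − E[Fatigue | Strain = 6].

The intervention sets Strain=6 in all 6 units regardless of Load. Recomputing Fatigue per unit gives 37, 34, 42, 35, 38, 36; average 37.
E[Fatigue|Strain=6] averages over only the 2 units with Strain=6 (Load = 6, 2): Fatigue = 42, 38, mean 40.
Difference = 37 − 40 = -3.

-3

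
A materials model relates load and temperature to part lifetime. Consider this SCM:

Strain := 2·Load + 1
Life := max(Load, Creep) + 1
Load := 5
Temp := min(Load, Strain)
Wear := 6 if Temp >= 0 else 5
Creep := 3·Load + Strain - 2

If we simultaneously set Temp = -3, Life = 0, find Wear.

5

The joint intervention fixes Temp = -3, Life = 0, removing each variable's own equation.
Wear = 6 if Temp >= 0 else 5  [with Temp=-3]  = 5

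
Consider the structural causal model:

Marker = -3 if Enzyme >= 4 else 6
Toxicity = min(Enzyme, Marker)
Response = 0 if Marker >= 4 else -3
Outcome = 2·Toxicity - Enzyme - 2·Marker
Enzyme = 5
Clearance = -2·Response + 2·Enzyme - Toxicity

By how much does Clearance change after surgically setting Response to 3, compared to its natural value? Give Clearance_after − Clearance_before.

do(Response=3) replaces the equation Response = 0 if Marker >= 4 else -3 with the constant Response = 3.
Marker = -3 if Enzyme >= 4 else 6  [with Enzyme=5]  = -3
Toxicity = min(Enzyme, Marker)  [with Enzyme=5, Marker=-3]  = -3
Clearance = -2·Response + 2·Enzyme - Toxicity  [with Response=3, Enzyme=5, Toxicity=-3]  = 7
Without intervention: Marker = -3 if Enzyme >= 4 else 6  [with Enzyme=5]  = -3; Response = 0 if Marker >= 4 else -3  [with Marker=-3]  = -3; Toxicity = min(Enzyme, Marker)  [with Enzyme=5, Marker=-3]  = -3; Clearance = -2·Response + 2·Enzyme - Toxicity  [with Response=-3, Enzyme=5, Toxicity=-3]  = 19.
Change = 7 − 19 = -12.

-12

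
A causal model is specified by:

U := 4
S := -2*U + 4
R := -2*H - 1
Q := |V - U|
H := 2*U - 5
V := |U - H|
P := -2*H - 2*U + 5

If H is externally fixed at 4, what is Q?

Under do(H=4), the mechanism H := 2*U - 5 is discarded; H is fixed at 4.
V = |U - H|  [with U=4, H=4]  = 0
Q = |V - U|  [with V=0, U=4]  = 4

4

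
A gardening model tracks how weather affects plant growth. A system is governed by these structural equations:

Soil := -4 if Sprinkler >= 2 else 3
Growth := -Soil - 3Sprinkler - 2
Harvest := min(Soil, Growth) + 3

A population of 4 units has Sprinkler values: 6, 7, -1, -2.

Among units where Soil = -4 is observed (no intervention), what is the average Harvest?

-14.5

E[Harvest|Soil=-4] averages over only the 2 units with Soil=-4 (Sprinkler = 6, 7): Harvest = -13, -16, mean -14.5.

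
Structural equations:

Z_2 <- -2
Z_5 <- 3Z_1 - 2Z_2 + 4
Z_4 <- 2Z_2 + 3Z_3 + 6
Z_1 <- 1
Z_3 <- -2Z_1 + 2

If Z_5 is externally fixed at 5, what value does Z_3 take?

0

do(Z_5=5) replaces the equation Z_5 <- 3Z_1 - 2Z_2 + 4 with the constant Z_5 = 5.
Z_3 is not downstream of the intervention, so its value is determined by the original equations.
Z_3 = -2Z_1 + 2  [with Z_1=1]  = 0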